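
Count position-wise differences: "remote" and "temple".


Comparing character by character (same length = 6):
  Pos 0: 'r' vs 't' !=
  Pos 1: 'e' vs 'e' =
  Pos 2: 'm' vs 'm' =
  Pos 3: 'o' vs 'p' !=
  Pos 4: 't' vs 'l' !=
  Pos 5: 'e' vs 'e' =
Hamming distance = 3


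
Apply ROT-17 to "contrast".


Word: "contrast"
Shift: 17
Each letter → (letter + shift) mod 26:
  'c' (2) + 17 = 19 → 't'
  'o' (14) + 17 = 5 → 'f'
  'n' (13) + 17 = 4 → 'e'
  't' (19) + 17 = 10 → 'k'
  'r' (17) + 17 = 8 → 'i'
  'a' (0) + 17 = 17 → 'r'
  's' (18) + 17 = 9 → 'j'
  't' (19) + 17 = 10 → 'k'
Result = "tfekirjk"


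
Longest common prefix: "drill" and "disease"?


Word 1: "drill"
Word 2: "disease"
Comparing from start:
  Pos 0: 'd' == 'd'
  Pos 1: 'r' != 'i' (stop)
LCP = "d" (length 1)


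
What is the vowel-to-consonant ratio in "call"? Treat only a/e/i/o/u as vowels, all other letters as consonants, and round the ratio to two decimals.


Word: "call"
Vowels (a,e,i,o,u): 1
Consonants: 3
Ratio = 1/3
= 0.33


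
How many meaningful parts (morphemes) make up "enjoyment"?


Word: "enjoyment"
Morphemes: en- / joy / -ment
Each morpheme carries meaning
= 3 morphemes


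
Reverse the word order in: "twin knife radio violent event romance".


Original: "twin knife radio violent event romance"
Words (1..n): twin | knife | radio | violent | event | romance
Reversed (n..1): romance | event | violent | radio | knife | twin
Result = "romance event violent radio knife twin"


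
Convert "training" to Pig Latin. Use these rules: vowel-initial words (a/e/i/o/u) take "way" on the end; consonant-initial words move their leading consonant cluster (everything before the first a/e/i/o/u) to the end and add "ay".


Word: "training"
Starts with consonant(s) → move to end, add 'ay'
Consonant cluster: "tr"
Pig Latin = "ainingtray"


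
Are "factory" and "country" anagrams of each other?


Word 1: "factory" → sorted: acforty
Word 2: "country" → sorted: cnortuy
Same letters? acforty != cnortuy
Anagram = No


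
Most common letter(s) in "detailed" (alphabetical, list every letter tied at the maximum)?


Word: "detailed"
Letter counts:
  'a': 1
  'd': 2
  'e': 2
  'i': 1
  'l': 1
  't': 1
Maximum count = 2
Most frequent = 'd', 'e' (2 times each)


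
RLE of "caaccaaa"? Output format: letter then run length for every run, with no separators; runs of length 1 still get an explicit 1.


String: "caaccaaa"
Scanning for consecutive runs:
  'c' x 1
  'a' x 2
  'c' x 2
  'a' x 3
RLE = "c1a2c2a3"


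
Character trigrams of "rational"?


Word: "rational" (length 8)
Number of trigrams = 8 - 3 + 1 = 6
  Position 0: "rat"
  Position 1: "ati"
  Position 2: "tio"
  Position 3: "ion"
  Position 4: "ona"
  Position 5: "nal"
Trigrams = "rat", "ati", "tio", "ion", "ona", "nal"


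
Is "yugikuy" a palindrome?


Word: "yugikuy"
Reversed: "yukiguy"
Forward == Backward? yugikuy != yukiguy
Palindrome = No


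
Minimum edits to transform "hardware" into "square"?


Word 1: "hardware" (length 8)
Word 2: "square" (length 6)
One optimal edit sequence (insert/delete/substitute each cost 1):
  1. delete 'h'  (+1)
  2. delete 'a'  (+1)
  3. substitute 'r' -> 's'  (+1)
  4. substitute 'd' -> 'q'  (+1)
  5. substitute 'w' -> 'u'  (+1)
  6. keep 'a'
  7. keep 'r'
  8. keep 'e'
Total edit operations: 5
Edit distance = 5


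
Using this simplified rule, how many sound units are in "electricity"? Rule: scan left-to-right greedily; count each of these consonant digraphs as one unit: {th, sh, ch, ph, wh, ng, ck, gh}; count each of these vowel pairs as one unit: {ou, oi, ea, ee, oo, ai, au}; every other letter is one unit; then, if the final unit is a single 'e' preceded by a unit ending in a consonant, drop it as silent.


Word: "electricity" (11 letters)
Left-to-right scan:
  [1] 'e' (letter)
  [2] 'l' (letter)
  [3] 'e' (letter)
  [4] 'c' (letter)
  [5] 't' (letter)
  [6] 'r' (letter)
  [7] 'i' (letter)
  [8] 'c' (letter)
  [9] 'i' (letter)
  [10] 't' (letter)
  [11] 'y' (letter)
Units from scan: 11
Sound units = 11 units


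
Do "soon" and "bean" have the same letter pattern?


Pattern of "soon": [0, 1, 1, 2]
Pattern of "bean": [0, 1, 2, 3]
Patterns do not match
Same pattern = No


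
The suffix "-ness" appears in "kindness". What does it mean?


Suffix: -ness
As in: kindness -> kind + -ness
Meaning = state of being


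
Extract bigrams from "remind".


Word: "remind" (length 6)
Number of bigrams = 6 - 2 + 1 = 5
  Position 0: "re"
  Position 1: "em"
  Position 2: "mi"
  Position 3: "in"
  Position 4: "nd"
Bigrams = "re", "em", "mi", "in", "nd"


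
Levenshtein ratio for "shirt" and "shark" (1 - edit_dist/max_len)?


Word 1: "shirt" (length 5)
Word 2: "shark" (length 5)
One optimal edit sequence:
  1. keep 's'
  2. keep 'h'
  3. substitute 'i' -> 'a'  (+1)
  4. keep 'r'
  5. substitute 't' -> 'k'  (+1)
Edit distance = 2
Max length = max(5, 5) = 5
Similarity = 1 - 2/5
= 0.6000


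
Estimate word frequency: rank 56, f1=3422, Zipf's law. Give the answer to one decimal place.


Zipf's law: f(r) = f(1) / r
f(1) = 3422
f(56) = 3422 / 56
= 61.1 occurrences


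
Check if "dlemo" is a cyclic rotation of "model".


Word: "model", Candidate: "dlemo"
Method: check if candidate is substring of word+word
"modelmodel" contains "dlemo"? No
Is rotation = No


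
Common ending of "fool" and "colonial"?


Word 1: "fool"
Word 2: "colonial"
Comparing from end:
  Pos -1: 'l' == 'l'
  Pos -2: 'o' != 'a' (stop)
LCS = "l" (length 1)


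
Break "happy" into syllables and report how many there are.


Word: "happy"
Syllable breakdown: hap / py
Counting: 2 parts
= 2 syllables


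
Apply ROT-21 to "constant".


Word: "constant"
Shift: 21
Each letter → (letter + shift) mod 26:
  'c' (2) + 21 = 23 → 'x'
  'o' (14) + 21 = 9 → 'j'
  'n' (13) + 21 = 8 → 'i'
  's' (18) + 21 = 13 → 'n'
  't' (19) + 21 = 14 → 'o'
  'a' (0) + 21 = 21 → 'v'
  'n' (13) + 21 = 8 → 'i'
  't' (19) + 21 = 14 → 'o'
Result = "xjinovio"


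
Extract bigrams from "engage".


Word: "engage" (length 6)
Number of bigrams = 6 - 2 + 1 = 5
  Position 0: "en"
  Position 1: "ng"
  Position 2: "ga"
  Position 3: "ag"
  Position 4: "ge"
Bigrams = "en", "ng", "ga", "ag", "ge"


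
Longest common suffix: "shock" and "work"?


Word 1: "shock"
Word 2: "work"
Comparing from end:
  Pos -1: 'k' == 'k'
  Pos -2: 'c' != 'r' (stop)
LCS = "k" (length 1)


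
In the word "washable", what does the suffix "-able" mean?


Suffix: -able
As in: washable -> wash + -able
Meaning = capable of


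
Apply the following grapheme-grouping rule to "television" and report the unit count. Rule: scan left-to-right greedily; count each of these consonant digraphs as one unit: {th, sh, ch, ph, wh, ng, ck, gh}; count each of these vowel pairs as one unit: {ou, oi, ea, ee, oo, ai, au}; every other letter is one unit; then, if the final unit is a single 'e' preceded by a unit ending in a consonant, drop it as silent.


Word: "television" (10 letters)
Left-to-right scan:
  [1] 't' (letter)
  [2] 'e' (letter)
  [3] 'l' (letter)
  [4] 'e' (letter)
  [5] 'v' (letter)
  [6] 'i' (letter)
  [7] 's' (letter)
  [8] 'i' (letter)
  [9] 'o' (letter)
  [10] 'n' (letter)
Units from scan: 10
Sound units = 10 units


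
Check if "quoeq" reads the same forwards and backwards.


Word: "quoeq"
Reversed: "qeouq"
Forward == Backward? quoeq != qeouq
Palindrome = No


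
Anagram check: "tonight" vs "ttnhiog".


Word 1: "tonight" → sorted: ghinott
Word 2: "ttnhiog" → sorted: ghinott
Same letters? ghinott == ghinott
Anagram = Yes


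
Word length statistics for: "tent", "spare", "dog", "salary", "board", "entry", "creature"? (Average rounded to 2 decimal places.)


Lengths: "tent"=4, "spare"=5, "dog"=3, "salary"=6, "board"=5, "entry"=5, "creature"=8
Sum = 36, Count = 7
Average = 36/7 = 5.14
= avg=5.14, min=3, max=8


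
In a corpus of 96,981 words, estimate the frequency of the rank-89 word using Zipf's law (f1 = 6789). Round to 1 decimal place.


Zipf's law: f(r) = f(1) / r
f(1) = 6789
f(89) = 6789 / 89
= 76.3 occurrences


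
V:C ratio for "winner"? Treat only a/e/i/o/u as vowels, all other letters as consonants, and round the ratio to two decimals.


Word: "winner"
Vowels (a,e,i,o,u): 2
Consonants: 4
Ratio = 2/4
= 0.50


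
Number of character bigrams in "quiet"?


Word: "quiet" (length 5)
Number of 2-grams = length - 2 + 1 = 5 - 2 + 1
= 4


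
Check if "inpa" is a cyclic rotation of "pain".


Word: "pain", Candidate: "inpa"
Method: check if candidate is substring of word+word
"painpain" contains "inpa"? Yes
Is rotation = Yes


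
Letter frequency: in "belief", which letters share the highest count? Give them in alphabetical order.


Word: "belief"
Letter counts:
  'b': 1
  'e': 2
  'f': 1
  'i': 1
  'l': 1
Maximum count = 2
Most frequent = 'e' (2 times each)


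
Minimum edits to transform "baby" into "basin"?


Word 1: "baby" (length 4)
Word 2: "basin" (length 5)
One optimal edit sequence (insert/delete/substitute each cost 1):
  1. keep 'b'
  2. keep 'a'
  3. insert 's'  (+1)
  4. substitute 'b' -> 'i'  (+1)
  5. substitute 'y' -> 'n'  (+1)
Total edit operations: 3
Edit distance = 3


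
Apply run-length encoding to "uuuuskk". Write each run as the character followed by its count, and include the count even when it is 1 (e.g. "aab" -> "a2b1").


String: "uuuuskk"
Scanning for consecutive runs:
  'u' x 4
  's' x 1
  'k' x 2
RLE = "u4s1k2"


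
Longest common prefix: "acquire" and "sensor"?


Word 1: "acquire"
Word 2: "sensor"
Comparing from start:
  Pos 0: 'a' != 's' (stop)
LCP = "" (length 0)


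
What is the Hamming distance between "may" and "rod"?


Comparing character by character (same length = 3):
  Pos 0: 'm' vs 'r' !=
  Pos 1: 'a' vs 'o' !=
  Pos 2: 'y' vs 'd' !=
Hamming distance = 3


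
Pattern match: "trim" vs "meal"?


Pattern of "trim": [0, 1, 2, 3]
Pattern of "meal": [0, 1, 2, 3]
Patterns match
Same pattern = Yes


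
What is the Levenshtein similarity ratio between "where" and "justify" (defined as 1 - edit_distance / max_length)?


Word 1: "where" (length 5)
Word 2: "justify" (length 7)
One optimal edit sequence:
  1. insert 'j'  (+1)
  2. insert 'u'  (+1)
  3. substitute 'w' -> 's'  (+1)
  4. substitute 'h' -> 't'  (+1)
  5. substitute 'e' -> 'i'  (+1)
  6. substitute 'r' -> 'f'  (+1)
  7. substitute 'e' -> 'y'  (+1)
Edit distance = 7
Max length = max(5, 7) = 7
Similarity = 1 - 7/7
= 0.0000


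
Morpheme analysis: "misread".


Word: "misread"
Morphemes: mis- / read
Each morpheme carries meaning
= 2 morphemes


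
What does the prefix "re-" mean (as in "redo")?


Prefix: re-
Example: redo (re- + do)
Meaning = again


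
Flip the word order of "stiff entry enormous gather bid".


Original: "stiff entry enormous gather bid"
Words (1..n): stiff | entry | enormous | gather | bid
Reversed (n..1): bid | gather | enormous | entry | stiff
Result = "bid gather enormous entry stiff"


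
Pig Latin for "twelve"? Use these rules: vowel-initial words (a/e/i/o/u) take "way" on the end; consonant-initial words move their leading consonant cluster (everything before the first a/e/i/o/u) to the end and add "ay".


Word: "twelve"
Starts with consonant(s) → move to end, add 'ay'
Consonant cluster: "tw"
Pig Latin = "elvetway"


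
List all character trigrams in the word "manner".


Word: "manner" (length 6)
Number of trigrams = 6 - 3 + 1 = 4
  Position 0: "man"
  Position 1: "ann"
  Position 2: "nne"
  Position 3: "ner"
Trigrams = "man", "ann", "nne", "ner"


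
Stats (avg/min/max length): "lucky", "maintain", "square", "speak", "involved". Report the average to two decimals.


Lengths: "lucky"=5, "maintain"=8, "square"=6, "speak"=5, "involved"=8
Sum = 32, Count = 5
Average = 32/5 = 6.40
= avg=6.40, min=5, max=8


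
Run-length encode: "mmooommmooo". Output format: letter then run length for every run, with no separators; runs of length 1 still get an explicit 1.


String: "mmooommmooo"
Scanning for consecutive runs:
  'm' x 2
  'o' x 3
  'm' x 3
  'o' x 3
RLE = "m2o3m3o3"


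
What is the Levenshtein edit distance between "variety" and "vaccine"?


Word 1: "variety" (length 7)
Word 2: "vaccine" (length 7)
One optimal edit sequence (insert/delete/substitute each cost 1):
  1. keep 'v'
  2. keep 'a'
  3. substitute 'r' -> 'c'  (+1)
  4. substitute 'i' -> 'c'  (+1)
  5. substitute 'e' -> 'i'  (+1)
  6. substitute 't' -> 'n'  (+1)
  7. substitute 'y' -> 'e'  (+1)
Total edit operations: 5
Edit distance = 5


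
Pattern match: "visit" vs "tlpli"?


Pattern of "visit": [0, 1, 2, 1, 3]
Pattern of "tlpli": [0, 1, 2, 1, 3]
Patterns match
Same pattern = Yes


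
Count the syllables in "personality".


Word: "personality"
Syllable breakdown: per · son · al · i · ty
Counting: 5 parts
= 5 syllables


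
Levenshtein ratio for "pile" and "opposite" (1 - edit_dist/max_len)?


Word 1: "pile" (length 4)
Word 2: "opposite" (length 8)
One optimal edit sequence:
  1. insert 'o'  (+1)
  2. insert 'p'  (+1)
  3. keep 'p'
  4. insert 'o'  (+1)
  5. insert 's'  (+1)
  6. keep 'i'
  7. substitute 'l' -> 't'  (+1)
  8. keep 'e'
Edit distance = 5
Max length = max(4, 8) = 8
Similarity = 1 - 5/8
= 0.3750


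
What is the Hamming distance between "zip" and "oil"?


Comparing character by character (same length = 3):
  Pos 0: 'z' vs 'o' !=
  Pos 1: 'i' vs 'i' =
  Pos 2: 'p' vs 'l' !=
Hamming distance = 2


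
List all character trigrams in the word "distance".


Word: "distance" (length 8)
Number of trigrams = 8 - 3 + 1 = 6
  Position 0: "dis"
  Position 1: "ist"
  Position 2: "sta"
  Position 3: "tan"
  Position 4: "anc"
  Position 5: "nce"
Trigrams = "dis", "ist", "sta", "tan", "anc", "nce"


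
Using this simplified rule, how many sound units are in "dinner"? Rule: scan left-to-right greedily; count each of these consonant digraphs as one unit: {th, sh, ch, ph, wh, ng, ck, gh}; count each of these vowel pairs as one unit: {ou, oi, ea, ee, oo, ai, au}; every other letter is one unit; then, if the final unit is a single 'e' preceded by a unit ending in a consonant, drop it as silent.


Word: "dinner" (6 letters)
Left-to-right scan:
  (1) 'd' (letter)
  (2) 'i' (letter)
  (3) 'n' (letter)
  (4) 'n' (letter)
  (5) 'e' (letter)
  (6) 'r' (letter)
Units from scan: 6
Sound units = 6 units


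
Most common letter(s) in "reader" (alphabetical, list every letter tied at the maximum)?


Word: "reader"
Letter counts:
  'a': 1
  'd': 1
  'e': 2
  'r': 2
Maximum count = 2
Most frequent = 'e', 'r' (2 times each)


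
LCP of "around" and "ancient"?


Word 1: "around"
Word 2: "ancient"
Comparing from start:
  Pos 0: 'a' == 'a'
  Pos 1: 'r' != 'n' (stop)
LCP = "a" (length 1)


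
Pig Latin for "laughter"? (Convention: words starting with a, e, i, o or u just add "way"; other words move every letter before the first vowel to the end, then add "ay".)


Word: "laughter"
Starts with consonant(s) → move to end, add 'ay'
Consonant cluster: "l"
Pig Latin = "aughterlay"


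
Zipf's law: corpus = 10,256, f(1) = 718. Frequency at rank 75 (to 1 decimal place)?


Zipf's law: f(r) = f(1) / r
f(1) = 718
f(75) = 718 / 75
= 9.6 occurrences


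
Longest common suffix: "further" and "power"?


Word 1: "further"
Word 2: "power"
Comparing from end:
  Pos -1: 'r' == 'r'
  Pos -2: 'e' == 'e'
  Pos -3: 'h' != 'w' (stop)
LCS = "er" (length 2)


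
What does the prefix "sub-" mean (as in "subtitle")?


Prefix: sub-
Example: subtitle (sub- + title)
Meaning = under / below


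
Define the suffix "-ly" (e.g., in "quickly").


Suffix: -ly
As in: quickly -> quick + -ly
Meaning = in a manner


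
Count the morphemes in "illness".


Word: "illness"
Morphemes: ill | -ness
Each morpheme carries meaning
= 2 morphemes


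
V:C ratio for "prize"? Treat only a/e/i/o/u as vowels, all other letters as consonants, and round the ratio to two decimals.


Word: "prize"
Vowels (a,e,i,o,u): 2
Consonants: 3
Ratio = 2/3
= 0.67


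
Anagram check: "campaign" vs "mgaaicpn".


Word 1: "campaign" → sorted: aacgimnp
Word 2: "mgaaicpn" → sorted: aacgimnp
Same letters? aacgimnp == aacgimnp
Anagram = Yes


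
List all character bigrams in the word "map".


Word: "map" (length 3)
Number of bigrams = 3 - 2 + 1 = 2
  Position 0: "ma"
  Position 1: "ap"
Bigrams = "ma", "ap"


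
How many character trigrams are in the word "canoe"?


Word: "canoe" (length 5)
Number of 3-grams = length - 3 + 1 = 5 - 3 + 1
= 3


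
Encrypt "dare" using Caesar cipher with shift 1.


Word: "dare"
Shift: 1
Each letter → (letter + shift) mod 26:
  'd' (3) + 1 = 4 → 'e'
  'a' (0) + 1 = 1 → 'b'
  'r' (17) + 1 = 18 → 's'
  'e' (4) + 1 = 5 → 'f'
Result = "ebsf"


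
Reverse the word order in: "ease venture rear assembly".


Original: "ease venture rear assembly"
Words (1..n): ease | venture | rear | assembly
Reversed (n..1): assembly | rear | venture | ease
Result = "assembly rear venture ease"


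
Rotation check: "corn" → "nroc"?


Word: "corn", Candidate: "nroc"
Method: check if candidate is substring of word+word
"corncorn" contains "nroc"? No
Is rotation = No


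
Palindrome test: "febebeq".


Word: "febebeq"
Reversed: "qebebef"
Forward == Backward? febebeq != qebebef
Palindrome = No


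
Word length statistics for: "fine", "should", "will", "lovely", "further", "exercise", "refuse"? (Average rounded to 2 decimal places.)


Lengths: "fine"=4, "should"=6, "will"=4, "lovely"=6, "further"=7, "exercise"=8, "refuse"=6
Sum = 41, Count = 7
Average = 41/7 = 5.86
= avg=5.86, min=4, max=8


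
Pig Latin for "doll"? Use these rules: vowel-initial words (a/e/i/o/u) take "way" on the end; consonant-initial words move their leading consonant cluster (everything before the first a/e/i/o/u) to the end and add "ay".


Word: "doll"
Starts with consonant(s) → move to end, add 'ay'
Consonant cluster: "d"
Pig Latin = "ollday"


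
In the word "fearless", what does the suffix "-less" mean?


Suffix: -less
As in: fearless -> fear + -less
Meaning = without


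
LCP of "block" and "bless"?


Word 1: "block"
Word 2: "bless"
Comparing from start:
  Pos 0: 'b' == 'b'
  Pos 1: 'l' == 'l'
  Pos 2: 'o' != 'e' (stop)
LCP = "bl" (length 2)


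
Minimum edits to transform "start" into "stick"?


Word 1: "start" (length 5)
Word 2: "stick" (length 5)
One optimal edit sequence (insert/delete/substitute each cost 1):
  1. keep 's'
  2. keep 't'
  3. substitute 'a' -> 'i'  (+1)
  4. substitute 'r' -> 'c'  (+1)
  5. substitute 't' -> 'k'  (+1)
Total edit operations: 3
Edit distance = 3


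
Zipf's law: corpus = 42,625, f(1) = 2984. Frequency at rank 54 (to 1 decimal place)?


Zipf's law: f(r) = f(1) / r
f(1) = 2984
f(54) = 2984 / 54
= 55.3 occurrences


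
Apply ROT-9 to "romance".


Word: "romance"
Shift: 9
Each letter → (letter + shift) mod 26:
  'r' (17) + 9 = 0 → 'a'
  'o' (14) + 9 = 23 → 'x'
  'm' (12) + 9 = 21 → 'v'
  'a' (0) + 9 = 9 → 'j'
  'n' (13) + 9 = 22 → 'w'
  'c' (2) + 9 = 11 → 'l'
  'e' (4) + 9 = 13 → 'n'
Result = "axvjwln"


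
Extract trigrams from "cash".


Word: "cash" (length 4)
Number of trigrams = 4 - 3 + 1 = 2
  Position 0: "cas"
  Position 1: "ash"
Trigrams = "cas", "ash"


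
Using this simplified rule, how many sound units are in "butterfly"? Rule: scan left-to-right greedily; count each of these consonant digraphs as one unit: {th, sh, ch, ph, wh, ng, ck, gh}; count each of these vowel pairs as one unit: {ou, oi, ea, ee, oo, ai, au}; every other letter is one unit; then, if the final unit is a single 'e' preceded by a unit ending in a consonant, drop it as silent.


Word: "butterfly" (9 letters)
Left-to-right scan:
  (1) 'b' (letter)
  (2) 'u' (letter)
  (3) 't' (letter)
  (4) 't' (letter)
  (5) 'e' (letter)
  (6) 'r' (letter)
  (7) 'f' (letter)
  (8) 'l' (letter)
  (9) 'y' (letter)
Units from scan: 9
Sound units = 9 units


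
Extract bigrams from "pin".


Word: "pin" (length 3)
Number of bigrams = 3 - 2 + 1 = 2
  Position 0: "pi"
  Position 1: "in"
Bigrams = "pi", "in"


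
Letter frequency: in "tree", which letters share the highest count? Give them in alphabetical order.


Word: "tree"
Letter counts:
  'e': 2
  'r': 1
  't': 1
Maximum count = 2
Most frequent = 'e' (2 times each)


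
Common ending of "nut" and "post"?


Word 1: "nut"
Word 2: "post"
Comparing from end:
  Pos -1: 't' == 't'
  Pos -2: 'u' != 's' (stop)
LCS = "t" (length 1)


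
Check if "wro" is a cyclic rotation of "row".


Word: "row", Candidate: "wro"
Method: check if candidate is substring of word+word
"rowrow" contains "wro"? Yes
Is rotation = Yes


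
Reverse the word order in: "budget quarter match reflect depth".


Original: "budget quarter match reflect depth"
Words (1..n): budget | quarter | match | reflect | depth
Reversed (n..1): depth | reflect | match | quarter | budget
Result = "depth reflect match quarter budget"


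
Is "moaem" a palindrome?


Word: "moaem"
Reversed: "meaom"
Forward == Backward? moaem != meaom
Palindrome = No


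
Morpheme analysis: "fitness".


Word: "fitness"
Morphemes: fit / -ness
Each morpheme carries meaning
= 2 morphemes


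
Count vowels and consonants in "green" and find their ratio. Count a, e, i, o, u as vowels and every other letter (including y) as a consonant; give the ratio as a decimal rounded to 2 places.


Word: "green"
Vowels (a,e,i,o,u): 2
Consonants: 3
Ratio = 2/3
= 0.67


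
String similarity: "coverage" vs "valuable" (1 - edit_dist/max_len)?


Word 1: "coverage" (length 8)
Word 2: "valuable" (length 8)
One optimal edit sequence:
  1. substitute 'c' -> 'v'  (+1)
  2. substitute 'o' -> 'a'  (+1)
  3. substitute 'v' -> 'l'  (+1)
  4. substitute 'e' -> 'u'  (+1)
  5. substitute 'r' -> 'a'  (+1)
  6. substitute 'a' -> 'b'  (+1)
  7. substitute 'g' -> 'l'  (+1)
  8. keep 'e'
Edit distance = 7
Max length = max(8, 8) = 8
Similarity = 1 - 7/8
= 0.1250


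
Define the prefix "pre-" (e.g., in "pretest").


Prefix: pre-
Example: pretest = pre- + test
Meaning = before


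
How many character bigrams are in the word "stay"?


Word: "stay" (length 4)
Number of 2-grams = length - 2 + 1 = 4 - 2 + 1
= 3


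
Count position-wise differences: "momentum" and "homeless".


Comparing character by character (same length = 8):
  Pos 0: 'm' vs 'h' !=
  Pos 1: 'o' vs 'o' =
  Pos 2: 'm' vs 'm' =
  Pos 3: 'e' vs 'e' =
  Pos 4: 'n' vs 'l' !=
  Pos 5: 't' vs 'e' !=
  Pos 6: 'u' vs 's' !=
  Pos 7: 'm' vs 's' !=
Hamming distance = 5


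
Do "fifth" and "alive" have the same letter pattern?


Pattern of "fifth": [0, 1, 0, 2, 3]
Pattern of "alive": [0, 1, 2, 3, 4]
Patterns do not match
Same pattern = No


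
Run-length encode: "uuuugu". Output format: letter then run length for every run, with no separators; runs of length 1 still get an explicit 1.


String: "uuuugu"
Scanning for consecutive runs:
  'u' x 4
  'g' x 1
  'u' x 1
RLE = "u4g1u1"


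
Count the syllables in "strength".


Word: "strength"
Syllable breakdown: strength
Counting: 1 part
= 1 syllable


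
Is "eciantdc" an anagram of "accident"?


Word 1: "accident" → sorted: accdeint
Word 2: "eciantdc" → sorted: accdeint
Same letters? accdeint == accdeint
Anagram = Yes


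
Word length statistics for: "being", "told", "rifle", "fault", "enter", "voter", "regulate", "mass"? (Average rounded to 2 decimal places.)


Lengths: "being"=5, "told"=4, "rifle"=5, "fault"=5, "enter"=5, "voter"=5, "regulate"=8, "mass"=4
Sum = 41, Count = 8
Average = 41/8 = 5.13
= avg=5.13, min=4, max=8


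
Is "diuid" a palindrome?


Word: "diuid"
Reversed: "diuid"
Forward == Backward? diuid == diuid
Palindrome = Yes


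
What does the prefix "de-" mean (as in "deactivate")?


Prefix: de-
Example: deactivate (de- + activate)
Meaning = remove / reverse


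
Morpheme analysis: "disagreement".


Word: "disagreement"
Morphemes: dis- | agree | -ment
Each morpheme carries meaning
= 3 morphemes


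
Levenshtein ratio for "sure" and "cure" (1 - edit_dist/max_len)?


Word 1: "sure" (length 4)
Word 2: "cure" (length 4)
One optimal edit sequence:
  1. substitute 's' -> 'c'  (+1)
  2. keep 'u'
  3. keep 'r'
  4. keep 'e'
Edit distance = 1
Max length = max(4, 4) = 4
Similarity = 1 - 1/4
= 0.7500


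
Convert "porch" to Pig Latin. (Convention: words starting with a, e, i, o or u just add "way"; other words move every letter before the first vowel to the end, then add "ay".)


Word: "porch"
Starts with consonant(s) → move to end, add 'ay'
Consonant cluster: "p"
Pig Latin = "orchpay"


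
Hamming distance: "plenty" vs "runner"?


Comparing character by character (same length = 6):
  Pos 0: 'p' vs 'r' !=
  Pos 1: 'l' vs 'u' !=
  Pos 2: 'e' vs 'n' !=
  Pos 3: 'n' vs 'n' =
  Pos 4: 't' vs 'e' !=
  Pos 5: 'y' vs 'r' !=
Hamming distance = 5


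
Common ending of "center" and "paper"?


Word 1: "center"
Word 2: "paper"
Comparing from end:
  Pos -1: 'r' == 'r'
  Pos -2: 'e' == 'e'
  Pos -3: 't' != 'p' (stop)
LCS = "er" (length 2)


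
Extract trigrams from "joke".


Word: "joke" (length 4)
Number of trigrams = 4 - 3 + 1 = 2
  Position 0: "jok"
  Position 1: "oke"
Trigrams = "jok", "oke"


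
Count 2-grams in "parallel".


Word: "parallel" (length 8)
Number of 2-grams = length - 2 + 1 = 8 - 2 + 1
= 7


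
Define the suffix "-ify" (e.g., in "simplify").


Suffix: -ify
Example: simplify (simple + -ify, with a spelling change)
Meaning = to make


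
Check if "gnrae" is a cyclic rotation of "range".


Word: "range", Candidate: "gnrae"
Method: check if candidate is substring of word+word
"rangerange" contains "gnrae"? No
Is rotation = No


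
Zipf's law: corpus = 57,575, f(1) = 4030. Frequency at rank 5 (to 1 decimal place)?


Zipf's law: f(r) = f(1) / r
f(1) = 4030
f(5) = 4030 / 5
= 806.0 occurrences


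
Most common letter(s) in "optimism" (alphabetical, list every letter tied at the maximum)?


Word: "optimism"
Letter counts:
  'i': 2
  'm': 2
  'o': 1
  'p': 1
  's': 1
  't': 1
Maximum count = 2
Most frequent = 'i', 'm' (2 times each)


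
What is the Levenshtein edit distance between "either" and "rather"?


Word 1: "either" (length 6)
Word 2: "rather" (length 6)
One optimal edit sequence (insert/delete/substitute each cost 1):
  1. substitute 'e' -> 'r'  (+1)
  2. substitute 'i' -> 'a'  (+1)
  3. keep 't'
  4. keep 'h'
  5. keep 'e'
  6. keep 'r'
Total edit operations: 2
Edit distance = 2


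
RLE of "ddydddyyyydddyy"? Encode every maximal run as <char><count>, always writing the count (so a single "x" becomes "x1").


String: "ddydddyyyydddyy"
Scanning for consecutive runs:
  'd' x 2
  'y' x 1
  'd' x 3
  'y' x 4
  'd' x 3
  'y' x 2
RLE = "d2y1d3y4d3y2"


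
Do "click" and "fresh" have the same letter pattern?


Pattern of "click": [0, 1, 2, 0, 3]
Pattern of "fresh": [0, 1, 2, 3, 4]
Patterns do not match
Same pattern = No


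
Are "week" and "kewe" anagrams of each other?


Word 1: "week" → sorted: eekw
Word 2: "kewe" → sorted: eekw
Same letters? eekw == eekw
Anagram = Yes


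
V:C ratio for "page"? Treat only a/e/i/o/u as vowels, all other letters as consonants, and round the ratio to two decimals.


Word: "page"
Vowels (a,e,i,o,u): 2
Consonants: 2
Ratio = 2/2
= 1.00


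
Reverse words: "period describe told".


Original: "period describe told"
Words (1..n): period | describe | told
Reversed (n..1): told | describe | period
Result = "told describe period"


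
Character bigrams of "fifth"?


Word: "fifth" (length 5)
Number of bigrams = 5 - 2 + 1 = 4
  Position 0: "fi"
  Position 1: "if"
  Position 2: "ft"
  Position 3: "th"
Bigrams = "fi", "if", "ft", "th"


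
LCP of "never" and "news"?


Word 1: "never"
Word 2: "news"
Comparing from start:
  Pos 0: 'n' == 'n'
  Pos 1: 'e' == 'e'
  Pos 2: 'v' != 'w' (stop)
LCP = "ne" (length 2)


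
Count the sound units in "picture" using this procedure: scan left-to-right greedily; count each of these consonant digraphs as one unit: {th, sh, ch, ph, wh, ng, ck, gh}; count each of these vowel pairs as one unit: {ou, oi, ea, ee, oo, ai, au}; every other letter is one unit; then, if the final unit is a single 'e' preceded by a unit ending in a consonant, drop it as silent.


Word: "picture" (7 letters)
Left-to-right scan:
  [1] 'p' (letter)
  [2] 'i' (letter)
  [3] 'c' (letter)
  [4] 't' (letter)
  [5] 'u' (letter)
  [6] 'r' (letter)
  [7] 'e' (letter)
Units from scan: 7
Final unit is 'e' after a consonant -> drop as silent (-1)
Sound units = 6 units


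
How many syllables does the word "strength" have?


Word: "strength"
Syllable breakdown: strength
Counting: 1 part
= 1 syllable


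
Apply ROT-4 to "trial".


Word: "trial"
Shift: 4
Each letter → (letter + shift) mod 26:
  't' (19) + 4 = 23 → 'x'
  'r' (17) + 4 = 21 → 'v'
  'i' (8) + 4 = 12 → 'm'
  'a' (0) + 4 = 4 → 'e'
  'l' (11) + 4 = 15 → 'p'
Result = "xvmep"


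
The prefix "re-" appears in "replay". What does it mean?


Prefix: re-
As in: replay -> re- + play
Meaning = again


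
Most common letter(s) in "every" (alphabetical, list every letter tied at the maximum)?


Word: "every"
Letter counts:
  'e': 2
  'r': 1
  'v': 1
  'y': 1
Maximum count = 2
Most frequent = 'e' (2 times each)


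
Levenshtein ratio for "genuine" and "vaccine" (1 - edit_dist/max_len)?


Word 1: "genuine" (length 7)
Word 2: "vaccine" (length 7)
One optimal edit sequence:
  1. substitute 'g' -> 'v'  (+1)
  2. substitute 'e' -> 'a'  (+1)
  3. substitute 'n' -> 'c'  (+1)
  4. substitute 'u' -> 'c'  (+1)
  5. keep 'i'
  6. keep 'n'
  7. keep 'e'
Edit distance = 4
Max length = max(7, 7) = 7
Similarity = 1 - 4/7
= 0.4286


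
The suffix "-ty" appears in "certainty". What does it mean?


Suffix: -ty
Example: certainty = certain + -ty
Meaning = quality of


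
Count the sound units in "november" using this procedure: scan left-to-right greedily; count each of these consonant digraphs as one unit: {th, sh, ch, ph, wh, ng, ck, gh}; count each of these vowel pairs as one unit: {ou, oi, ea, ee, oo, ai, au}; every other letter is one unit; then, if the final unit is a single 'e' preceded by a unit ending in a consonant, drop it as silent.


Word: "november" (8 letters)
Left-to-right scan:
  1. 'n' (letter)
  2. 'o' (letter)
  3. 'v' (letter)
  4. 'e' (letter)
  5. 'm' (letter)
  6. 'b' (letter)
  7. 'e' (letter)
  8. 'r' (letter)
Units from scan: 8
Sound units = 8 units


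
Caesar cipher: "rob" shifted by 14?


Word: "rob"
Shift: 14
Each letter → (letter + shift) mod 26:
  'r' (17) + 14 = 5 → 'f'
  'o' (14) + 14 = 2 → 'c'
  'b' (1) + 14 = 15 → 'p'
Result = "fcp"


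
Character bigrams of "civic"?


Word: "civic" (length 5)
Number of bigrams = 5 - 2 + 1 = 4
  Position 0: "ci"
  Position 1: "iv"
  Position 2: "vi"
  Position 3: "ic"
Bigrams = "ci", "iv", "vi", "ic"


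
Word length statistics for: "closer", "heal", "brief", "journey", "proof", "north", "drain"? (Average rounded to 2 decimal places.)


Lengths: "closer"=6, "heal"=4, "brief"=5, "journey"=7, "proof"=5, "north"=5, "drain"=5
Sum = 37, Count = 7
Average = 37/7 = 5.29
= avg=5.29, min=4, max=7


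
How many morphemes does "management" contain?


Word: "management"
Morphemes: manage | -ment
Each morpheme carries meaning
= 2 morphemes


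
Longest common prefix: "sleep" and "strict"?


Word 1: "sleep"
Word 2: "strict"
Comparing from start:
  Pos 0: 's' == 's'
  Pos 1: 'l' != 't' (stop)
LCP = "s" (length 1)


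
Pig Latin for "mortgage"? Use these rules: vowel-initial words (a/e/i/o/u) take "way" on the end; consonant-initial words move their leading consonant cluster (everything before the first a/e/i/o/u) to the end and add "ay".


Word: "mortgage"
Starts with consonant(s) → move to end, add 'ay'
Consonant cluster: "m"
Pig Latin = "ortgagemay"


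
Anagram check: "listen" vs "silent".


Word 1: "listen" → sorted: eilnst
Word 2: "silent" → sorted: eilnst
Same letters? eilnst == eilnst
Anagram = Yes


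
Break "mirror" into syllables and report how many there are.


Word: "mirror"
Syllable breakdown: mir-ror
Counting: 2 parts
= 2 syllables


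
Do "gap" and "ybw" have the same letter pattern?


Pattern of "gap": [0, 1, 2]
Pattern of "ybw": [0, 1, 2]
Patterns match
Same pattern = Yes


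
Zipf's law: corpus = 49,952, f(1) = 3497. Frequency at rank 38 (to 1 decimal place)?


Zipf's law: f(r) = f(1) / r
f(1) = 3497
f(38) = 3497 / 38
= 92.0 occurrences


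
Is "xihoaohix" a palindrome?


Word: "xihoaohix"
Reversed: "xihoaohix"
Forward == Backward? xihoaohix == xihoaohix
Palindrome = Yes


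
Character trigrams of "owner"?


Word: "owner" (length 5)
Number of trigrams = 5 - 3 + 1 = 3
  Position 0: "own"
  Position 1: "wne"
  Position 2: "ner"
Trigrams = "own", "wne", "ner"


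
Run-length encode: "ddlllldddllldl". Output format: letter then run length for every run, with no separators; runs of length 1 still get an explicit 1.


String: "ddlllldddllldl"
Scanning for consecutive runs:
  'd' x 2
  'l' x 4
  'd' x 3
  'l' x 3
  'd' x 1
  'l' x 1
RLE = "d2l4d3l3d1l1"


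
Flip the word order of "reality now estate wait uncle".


Original: "reality now estate wait uncle"
Words (1..n): reality | now | estate | wait | uncle
Reversed (n..1): uncle | wait | estate | now | reality
Result = "uncle wait estate now reality"


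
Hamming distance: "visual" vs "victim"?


Comparing character by character (same length = 6):
  Pos 0: 'v' vs 'v' =
  Pos 1: 'i' vs 'i' =
  Pos 2: 's' vs 'c' !=
  Pos 3: 'u' vs 't' !=
  Pos 4: 'a' vs 'i' !=
  Pos 5: 'l' vs 'm' !=
Hamming distance = 4


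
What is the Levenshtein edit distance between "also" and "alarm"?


Word 1: "also" (length 4)
Word 2: "alarm" (length 5)
One optimal edit sequence (insert/delete/substitute each cost 1):
  1. keep 'a'
  2. keep 'l'
  3. insert 'a'  (+1)
  4. substitute 's' -> 'r'  (+1)
  5. substitute 'o' -> 'm'  (+1)
Total edit operations: 3
Edit distance = 3


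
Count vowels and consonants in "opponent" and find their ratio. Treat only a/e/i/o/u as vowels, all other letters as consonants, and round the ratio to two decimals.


Word: "opponent"
Vowels (a,e,i,o,u): 3
Consonants: 5
Ratio = 3/5
= 0.60


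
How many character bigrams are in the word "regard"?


Word: "regard" (length 6)
Number of 2-grams = length - 2 + 1 = 6 - 2 + 1
= 5


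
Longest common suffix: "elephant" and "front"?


Word 1: "elephant"
Word 2: "front"
Comparing from end:
  Pos -1: 't' == 't'
  Pos -2: 'n' == 'n'
  Pos -3: 'a' != 'o' (stop)
LCS = "nt" (length 2)


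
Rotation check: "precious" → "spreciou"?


Word: "precious", Candidate: "spreciou"
Method: check if candidate is substring of word+word
"preciousprecious" contains "spreciou"? Yes
Is rotation = Yes


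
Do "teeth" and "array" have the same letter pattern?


Pattern of "teeth": [0, 1, 1, 0, 2]
Pattern of "array": [0, 1, 1, 0, 2]
Patterns match
Same pattern = Yes


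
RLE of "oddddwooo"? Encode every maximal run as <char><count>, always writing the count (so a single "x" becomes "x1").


String: "oddddwooo"
Scanning for consecutive runs:
  'o' x 1
  'd' x 4
  'w' x 1
  'o' x 3
RLE = "o1d4w1o3"


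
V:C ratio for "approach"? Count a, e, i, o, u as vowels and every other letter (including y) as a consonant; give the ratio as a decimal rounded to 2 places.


Word: "approach"
Vowels (a,e,i,o,u): 3
Consonants: 5
Ratio = 3/5
= 0.60


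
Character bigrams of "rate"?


Word: "rate" (length 4)
Number of bigrams = 4 - 2 + 1 = 3
  Position 0: "ra"
  Position 1: "at"
  Position 2: "te"
Bigrams = "ra", "at", "te"


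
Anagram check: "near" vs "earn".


Word 1: "near" → sorted: aenr
Word 2: "earn" → sorted: aenr
Same letters? aenr == aenr
Anagram = Yes


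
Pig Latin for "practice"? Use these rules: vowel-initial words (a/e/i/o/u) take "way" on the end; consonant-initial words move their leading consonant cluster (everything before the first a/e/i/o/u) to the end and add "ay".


Word: "practice"
Starts with consonant(s) → move to end, add 'ay'
Consonant cluster: "pr"
Pig Latin = "acticepray"


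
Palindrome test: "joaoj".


Word: "joaoj"
Reversed: "joaoj"
Forward == Backward? joaoj == joaoj
Palindrome = Yes


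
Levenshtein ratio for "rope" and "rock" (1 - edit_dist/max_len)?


Word 1: "rope" (length 4)
Word 2: "rock" (length 4)
One optimal edit sequence:
  1. keep 'r'
  2. keep 'o'
  3. substitute 'p' -> 'c'  (+1)
  4. substitute 'e' -> 'k'  (+1)
Edit distance = 2
Max length = max(4, 4) = 4
Similarity = 1 - 2/4
= 0.5000


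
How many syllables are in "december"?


Word: "december"
Syllable breakdown: de | cem | ber
Counting: 3 parts
= 3 syllables


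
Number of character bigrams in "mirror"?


Word: "mirror" (length 6)
Number of 2-grams = length - 2 + 1 = 6 - 2 + 1
= 5


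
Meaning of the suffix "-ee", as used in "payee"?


Suffix: -ee
Example: payee = pay + -ee
Meaning = one who receives


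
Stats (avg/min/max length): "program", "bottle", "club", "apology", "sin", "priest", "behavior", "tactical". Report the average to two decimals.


Lengths: "program"=7, "bottle"=6, "club"=4, "apology"=7, "sin"=3, "priest"=6, "behavior"=8, "tactical"=8
Sum = 49, Count = 8
Average = 49/8 = 6.13
= avg=6.13, min=3, max=8


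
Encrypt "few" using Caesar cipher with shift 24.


Word: "few"
Shift: 24
Each letter → (letter + shift) mod 26:
  'f' (5) + 24 = 3 → 'd'
  'e' (4) + 24 = 2 → 'c'
  'w' (22) + 24 = 20 → 'u'
Result = "dcu"


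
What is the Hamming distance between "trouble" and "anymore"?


Comparing character by character (same length = 7):
  Pos 0: 't' vs 'a' !=
  Pos 1: 'r' vs 'n' !=
  Pos 2: 'o' vs 'y' !=
  Pos 3: 'u' vs 'm' !=
  Pos 4: 'b' vs 'o' !=
  Pos 5: 'l' vs 'r' !=
  Pos 6: 'e' vs 'e' =
Hamming distance = 6


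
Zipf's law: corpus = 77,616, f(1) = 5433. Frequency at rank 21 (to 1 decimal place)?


Zipf's law: f(r) = f(1) / r
f(1) = 5433
f(21) = 5433 / 21
= 258.7 occurrences


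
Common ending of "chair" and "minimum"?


Word 1: "chair"
Word 2: "minimum"
Comparing from end:
  Pos -1: 'r' != 'm' (stop)
LCS = "" (length 0)


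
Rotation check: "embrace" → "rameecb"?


Word: "embrace", Candidate: "rameecb"
Method: check if candidate is substring of word+word
"embraceembrace" contains "rameecb"? No
Is rotation = No


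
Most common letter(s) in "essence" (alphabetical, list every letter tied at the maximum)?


Word: "essence"
Letter counts:
  'c': 1
  'e': 3
  'n': 1
  's': 2
Maximum count = 3
Most frequent = 'e' (3 times each)


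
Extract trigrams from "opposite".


Word: "opposite" (length 8)
Number of trigrams = 8 - 3 + 1 = 6
  Position 0: "opp"
  Position 1: "ppo"
  Position 2: "pos"
  Position 3: "osi"
  Position 4: "sit"
  Position 5: "ite"
Trigrams = "opp", "ppo", "pos", "osi", "sit", "ite"


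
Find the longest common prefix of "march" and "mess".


Word 1: "march"
Word 2: "mess"
Comparing from start:
  Pos 0: 'm' == 'm'
  Pos 1: 'a' != 'e' (stop)
LCP = "m" (length 1)


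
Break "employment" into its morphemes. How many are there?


Word: "employment"
Morphemes: employ + -ment
Each morpheme carries meaning
= 2 morphemes


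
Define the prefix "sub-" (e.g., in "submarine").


Prefix: sub-
Example: submarine (sub- + marine)
Meaning = under / below


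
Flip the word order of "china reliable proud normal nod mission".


Original: "china reliable proud normal nod mission"
Words (1..n): china | reliable | proud | normal | nod | mission
Reversed (n..1): mission | nod | normal | proud | reliable | china
Result = "mission nod normal proud reliable china"
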